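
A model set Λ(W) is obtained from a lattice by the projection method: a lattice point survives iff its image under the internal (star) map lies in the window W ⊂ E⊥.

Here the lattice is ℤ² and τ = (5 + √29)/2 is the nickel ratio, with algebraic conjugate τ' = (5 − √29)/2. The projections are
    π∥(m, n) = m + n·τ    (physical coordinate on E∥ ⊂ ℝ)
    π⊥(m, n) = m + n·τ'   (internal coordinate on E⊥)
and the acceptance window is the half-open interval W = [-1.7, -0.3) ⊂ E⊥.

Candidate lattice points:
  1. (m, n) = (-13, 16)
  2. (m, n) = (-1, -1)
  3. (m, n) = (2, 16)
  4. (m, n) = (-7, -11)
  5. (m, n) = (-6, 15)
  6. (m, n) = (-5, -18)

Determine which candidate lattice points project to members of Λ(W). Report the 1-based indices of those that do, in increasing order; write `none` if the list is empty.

Compute τ' = (5−√29)/2 = -0.1926, so π⊥(m,n) = m -0.1926·n.
[1] lift (-13,16): star map gives -16.0813; window check -1.7 ≤ -16.0813 < -0.3 is false → out
[2] lift (-1,-1): star map gives -0.8074; window check -1.7 ≤ -0.8074 < -0.3 is true → IN Λ
[3] lift (2,16): star map gives -1.0813; window check -1.7 ≤ -1.0813 < -0.3 is true → IN Λ
[4] lift (-7,-11): star map gives -4.8816; window check -1.7 ≤ -4.8816 < -0.3 is false → out
[5] lift (-6,15): star map gives -8.8887; window check -1.7 ≤ -8.8887 < -0.3 is false → out
[6] lift (-5,-18): star map gives -1.5335; window check -1.7 ≤ -1.5335 < -0.3 is true → IN Λ

2, 3, 6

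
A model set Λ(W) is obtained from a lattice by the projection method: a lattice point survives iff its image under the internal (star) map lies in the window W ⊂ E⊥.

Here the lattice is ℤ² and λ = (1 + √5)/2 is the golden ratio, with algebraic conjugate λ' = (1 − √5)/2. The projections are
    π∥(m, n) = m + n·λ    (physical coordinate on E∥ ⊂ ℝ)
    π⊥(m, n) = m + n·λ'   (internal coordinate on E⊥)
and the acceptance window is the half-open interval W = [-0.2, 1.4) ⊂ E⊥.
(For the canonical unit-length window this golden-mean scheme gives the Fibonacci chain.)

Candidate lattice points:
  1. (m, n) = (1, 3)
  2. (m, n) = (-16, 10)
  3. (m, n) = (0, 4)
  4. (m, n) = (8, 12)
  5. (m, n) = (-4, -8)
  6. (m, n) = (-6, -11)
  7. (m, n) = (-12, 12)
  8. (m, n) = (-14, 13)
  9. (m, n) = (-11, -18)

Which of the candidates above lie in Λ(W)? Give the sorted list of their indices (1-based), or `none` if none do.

4, 5, 6, 9

Numerically λ ≈ 1.6180 and λ' = −1/λ ≈ -0.6180.
[1] lift (1,3): star map gives -0.8541; window check -0.2 ≤ -0.8541 < 1.4 is false → out
[2] lift (-16,10): star map gives -22.1803; window check -0.2 ≤ -22.1803 < 1.4 is false → out
[3] lift (0,4): star map gives -2.4721; window check -0.2 ≤ -2.4721 < 1.4 is false → out
[4] lift (8,12): star map gives 0.5836; window check -0.2 ≤ 0.5836 < 1.4 is true → IN Λ
[5] lift (-4,-8): star map gives 0.9443; window check -0.2 ≤ 0.9443 < 1.4 is true → IN Λ
[6] lift (-6,-11): star map gives 0.7984; window check -0.2 ≤ 0.7984 < 1.4 is true → IN Λ
[7] lift (-12,12): star map gives -19.4164; window check -0.2 ≤ -19.4164 < 1.4 is false → out
[8] lift (-14,13): star map gives -22.0344; window check -0.2 ≤ -22.0344 < 1.4 is false → out
[9] lift (-11,-18): star map gives 0.1246; window check -0.2 ≤ 0.1246 < 1.4 is true → IN Λ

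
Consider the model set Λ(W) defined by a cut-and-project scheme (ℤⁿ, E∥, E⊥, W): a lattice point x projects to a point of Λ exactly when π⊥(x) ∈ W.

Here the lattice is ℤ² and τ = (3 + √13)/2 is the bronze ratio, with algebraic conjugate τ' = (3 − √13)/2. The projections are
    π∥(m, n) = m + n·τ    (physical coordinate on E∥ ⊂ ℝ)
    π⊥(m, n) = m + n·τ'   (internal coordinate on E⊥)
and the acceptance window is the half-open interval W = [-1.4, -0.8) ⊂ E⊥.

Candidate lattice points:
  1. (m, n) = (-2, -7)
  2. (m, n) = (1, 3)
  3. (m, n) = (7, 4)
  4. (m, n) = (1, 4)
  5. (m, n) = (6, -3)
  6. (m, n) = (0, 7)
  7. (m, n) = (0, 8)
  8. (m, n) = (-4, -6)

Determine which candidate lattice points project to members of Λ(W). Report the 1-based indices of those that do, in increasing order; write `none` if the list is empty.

Numerically τ ≈ 3.302776 and τ' = −1/τ ≈ -0.302776.
[1] lift (-2,-7): star map gives 0.119429; window check -1.4 ≤ 0.119429 < -0.8 is false → out
[2] lift (1,3): star map gives 0.091673; window check -1.4 ≤ 0.091673 < -0.8 is false → out
[3] lift (7,4): star map gives 5.788897; window check -1.4 ≤ 5.788897 < -0.8 is false → out
[4] lift (1,4): star map gives -0.211103; window check -1.4 ≤ -0.211103 < -0.8 is false → out
[5] lift (6,-3): star map gives 6.908327; window check -1.4 ≤ 6.908327 < -0.8 is false → out
[6] lift (0,7): star map gives -2.119429; window check -1.4 ≤ -2.119429 < -0.8 is false → out
[7] lift (0,8): star map gives -2.422205; window check -1.4 ≤ -2.422205 < -0.8 is false → out
[8] lift (-4,-6): star map gives -2.183346; window check -1.4 ≤ -2.183346 < -0.8 is false → out

none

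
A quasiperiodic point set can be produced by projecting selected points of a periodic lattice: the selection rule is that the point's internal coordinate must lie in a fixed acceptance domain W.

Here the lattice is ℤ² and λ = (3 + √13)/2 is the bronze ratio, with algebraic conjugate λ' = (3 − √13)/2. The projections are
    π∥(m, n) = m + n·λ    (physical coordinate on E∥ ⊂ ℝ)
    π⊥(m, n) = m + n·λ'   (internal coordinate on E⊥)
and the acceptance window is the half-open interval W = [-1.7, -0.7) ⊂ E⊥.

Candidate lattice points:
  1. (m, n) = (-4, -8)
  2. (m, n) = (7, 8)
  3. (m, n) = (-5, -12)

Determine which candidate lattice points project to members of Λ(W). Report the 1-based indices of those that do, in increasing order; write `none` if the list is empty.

1, 3

Compute λ' = (3−√13)/2 = -0.302776, so π⊥(m,n) = m -0.302776·n.
[1] lift (-4,-8): star map gives -1.577795; window check -1.7 ≤ -1.577795 < -0.7 is true → IN Λ
[2] lift (7,8): star map gives 4.577795; window check -1.7 ≤ 4.577795 < -0.7 is false → out
[3] lift (-5,-12): star map gives -1.366692; window check -1.7 ≤ -1.366692 < -0.7 is true → IN Λ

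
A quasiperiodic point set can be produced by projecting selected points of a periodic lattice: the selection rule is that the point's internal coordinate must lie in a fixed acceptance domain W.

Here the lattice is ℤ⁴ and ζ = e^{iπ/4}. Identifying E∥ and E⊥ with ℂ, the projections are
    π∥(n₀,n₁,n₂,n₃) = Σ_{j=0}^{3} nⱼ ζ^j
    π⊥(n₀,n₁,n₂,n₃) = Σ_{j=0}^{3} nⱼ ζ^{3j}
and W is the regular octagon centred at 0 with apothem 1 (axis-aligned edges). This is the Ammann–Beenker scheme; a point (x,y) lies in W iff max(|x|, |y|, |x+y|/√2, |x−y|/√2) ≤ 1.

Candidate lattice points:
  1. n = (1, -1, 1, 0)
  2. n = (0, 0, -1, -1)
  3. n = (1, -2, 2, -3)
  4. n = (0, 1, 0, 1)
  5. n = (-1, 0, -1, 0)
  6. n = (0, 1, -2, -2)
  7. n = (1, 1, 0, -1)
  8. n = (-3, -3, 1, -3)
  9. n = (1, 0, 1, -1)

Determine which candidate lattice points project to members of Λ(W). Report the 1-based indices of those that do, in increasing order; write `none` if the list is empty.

Internal map: ζ^{3j} for j=0..3 gives (1,0), (−√2/2,√2/2), (0,−1), (√2/2,√2/2).
candidate 1: n = (1, -1, 1, 0) → π⊥ ≈ (+1.7071, -1.7071); max(|x|,|y|,|x±y|/√2) = 2.4142 > 1 ⇒ ∉ W
candidate 2: n = (0, 0, -1, -1) → π⊥ ≈ (-0.7071, +0.2929); max(|x|,|y|,|x±y|/√2) = 0.7071 ≤ 1 ⇒ ∈ W
candidate 3: n = (1, -2, 2, -3) → π⊥ ≈ (+0.2929, -5.5355); max(|x|,|y|,|x±y|/√2) = 5.5355 > 1 ⇒ ∉ W
candidate 4: n = (0, 1, 0, 1) → π⊥ ≈ (+0.0000, +1.4142); max(|x|,|y|,|x±y|/√2) = 1.4142 > 1 ⇒ ∉ W
candidate 5: n = (-1, 0, -1, 0) → π⊥ ≈ (-1.0000, +1.0000); max(|x|,|y|,|x±y|/√2) = 1.4142 > 1 ⇒ ∉ W
candidate 6: n = (0, 1, -2, -2) → π⊥ ≈ (-2.1213, +1.2929); max(|x|,|y|,|x±y|/√2) = 2.4142 > 1 ⇒ ∉ W
candidate 7: n = (1, 1, 0, -1) → π⊥ ≈ (-0.4142, +0.0000); max(|x|,|y|,|x±y|/√2) = 0.4142 ≤ 1 ⇒ ∈ W
candidate 8: n = (-3, -3, 1, -3) → π⊥ ≈ (-3.0000, -5.2426); max(|x|,|y|,|x±y|/√2) = 5.8284 > 1 ⇒ ∉ W
candidate 9: n = (1, 0, 1, -1) → π⊥ ≈ (+0.2929, -1.7071); max(|x|,|y|,|x±y|/√2) = 1.7071 > 1 ⇒ ∉ W

2, 7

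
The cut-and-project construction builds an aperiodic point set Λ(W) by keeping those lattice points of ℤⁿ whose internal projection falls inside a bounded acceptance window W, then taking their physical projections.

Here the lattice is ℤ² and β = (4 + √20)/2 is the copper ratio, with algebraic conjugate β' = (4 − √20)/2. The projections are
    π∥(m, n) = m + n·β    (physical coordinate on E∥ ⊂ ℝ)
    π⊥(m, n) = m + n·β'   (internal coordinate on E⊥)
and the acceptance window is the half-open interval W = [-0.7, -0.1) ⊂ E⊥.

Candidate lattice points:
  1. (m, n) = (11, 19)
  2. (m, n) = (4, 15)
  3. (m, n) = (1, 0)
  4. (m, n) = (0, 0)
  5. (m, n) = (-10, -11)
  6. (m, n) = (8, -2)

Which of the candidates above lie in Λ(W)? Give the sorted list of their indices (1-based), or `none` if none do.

Compute β' = (4−√20)/2 = -0.2361, so π⊥(m,n) = m -0.2361·n.
[1] lift (11,19): star map gives 6.5147; window check -0.7 ≤ 6.5147 < -0.1 is false → out
[2] lift (4,15): star map gives 0.4590; window check -0.7 ≤ 0.4590 < -0.1 is false → out
[3] lift (1,0): star map gives 1.0000; window check -0.7 ≤ 1.0000 < -0.1 is false → out
[4] lift (0,0): star map gives 0.0000; window check -0.7 ≤ 0.0000 < -0.1 is false → out
[5] lift (-10,-11): star map gives -7.4033; window check -0.7 ≤ -7.4033 < -0.1 is false → out
[6] lift (8,-2): star map gives 8.4721; window check -0.7 ≤ 8.4721 < -0.1 is false → out

none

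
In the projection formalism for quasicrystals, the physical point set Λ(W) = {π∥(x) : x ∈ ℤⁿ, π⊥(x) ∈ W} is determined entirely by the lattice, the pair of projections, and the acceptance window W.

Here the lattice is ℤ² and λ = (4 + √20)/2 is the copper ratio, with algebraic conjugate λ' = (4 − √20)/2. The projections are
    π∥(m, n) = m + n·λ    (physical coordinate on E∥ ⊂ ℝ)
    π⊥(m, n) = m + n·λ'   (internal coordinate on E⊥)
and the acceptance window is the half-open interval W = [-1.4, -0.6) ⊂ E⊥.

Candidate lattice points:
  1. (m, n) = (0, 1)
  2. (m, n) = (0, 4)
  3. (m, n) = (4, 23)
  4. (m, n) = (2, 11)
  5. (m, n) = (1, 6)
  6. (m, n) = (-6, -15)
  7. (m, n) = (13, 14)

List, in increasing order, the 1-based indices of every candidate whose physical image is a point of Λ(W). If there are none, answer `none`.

Numerically λ ≈ 4.23607 and λ' = −1/λ ≈ -0.23607.
#1 (0,1): internal coord 0 + (1)·λ' = -0.23607; -0.23607 ∉ [-1.4, -0.6) → out
#2 (0,4): internal coord 0 + (4)·λ' = -0.94427; -0.94427 ∈ [-1.4, -0.6) → IN Λ
#3 (4,23): internal coord 4 + (23)·λ' = -1.42956; -1.42956 ∉ [-1.4, -0.6) → out
#4 (2,11): internal coord 2 + (11)·λ' = -0.59675; -0.59675 ∉ [-1.4, -0.6) → out
#5 (1,6): internal coord 1 + (6)·λ' = -0.41641; -0.41641 ∉ [-1.4, -0.6) → out
#6 (-6,-15): internal coord -6 + (-15)·λ' = -2.45898; -2.45898 ∉ [-1.4, -0.6) → out
#7 (13,14): internal coord 13 + (14)·λ' = +9.69505; +9.69505 ∉ [-1.4, -0.6) → out

2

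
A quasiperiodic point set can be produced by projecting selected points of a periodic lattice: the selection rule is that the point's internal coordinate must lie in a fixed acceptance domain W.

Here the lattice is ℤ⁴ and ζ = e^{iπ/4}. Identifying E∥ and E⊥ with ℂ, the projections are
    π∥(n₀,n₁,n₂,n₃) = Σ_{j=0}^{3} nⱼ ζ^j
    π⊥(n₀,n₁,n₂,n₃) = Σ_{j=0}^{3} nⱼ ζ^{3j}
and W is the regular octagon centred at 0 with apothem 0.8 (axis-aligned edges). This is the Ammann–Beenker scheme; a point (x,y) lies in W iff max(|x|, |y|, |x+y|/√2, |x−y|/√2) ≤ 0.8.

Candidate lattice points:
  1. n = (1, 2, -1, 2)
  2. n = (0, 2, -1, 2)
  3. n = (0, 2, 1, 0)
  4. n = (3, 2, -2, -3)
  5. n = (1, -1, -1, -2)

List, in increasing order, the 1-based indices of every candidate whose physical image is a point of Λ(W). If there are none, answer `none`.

none

π⊥(n) = n₀ + n₁ζ³ + n₂ζ⁶ + n₃ζ⁹ where ζ = e^{iπ/4}.
candidate 1: n = (1, 2, -1, 2) → π⊥ ≈ (+1.00000, +3.82843); max(|x|,|y|,|x±y|/√2) = 3.82843 > 0.8 ⇒ ∉ W
candidate 2: n = (0, 2, -1, 2) → π⊥ ≈ (+0.00000, +3.82843); max(|x|,|y|,|x±y|/√2) = 3.82843 > 0.8 ⇒ ∉ W
candidate 3: n = (0, 2, 1, 0) → π⊥ ≈ (-1.41421, +0.41421); max(|x|,|y|,|x±y|/√2) = 1.41421 > 0.8 ⇒ ∉ W
candidate 4: n = (3, 2, -2, -3) → π⊥ ≈ (-0.53553, +1.29289); max(|x|,|y|,|x±y|/√2) = 1.29289 > 0.8 ⇒ ∉ W
candidate 5: n = (1, -1, -1, -2) → π⊥ ≈ (+0.29289, -1.12132); max(|x|,|y|,|x±y|/√2) = 1.12132 > 0.8 ⇒ ∉ W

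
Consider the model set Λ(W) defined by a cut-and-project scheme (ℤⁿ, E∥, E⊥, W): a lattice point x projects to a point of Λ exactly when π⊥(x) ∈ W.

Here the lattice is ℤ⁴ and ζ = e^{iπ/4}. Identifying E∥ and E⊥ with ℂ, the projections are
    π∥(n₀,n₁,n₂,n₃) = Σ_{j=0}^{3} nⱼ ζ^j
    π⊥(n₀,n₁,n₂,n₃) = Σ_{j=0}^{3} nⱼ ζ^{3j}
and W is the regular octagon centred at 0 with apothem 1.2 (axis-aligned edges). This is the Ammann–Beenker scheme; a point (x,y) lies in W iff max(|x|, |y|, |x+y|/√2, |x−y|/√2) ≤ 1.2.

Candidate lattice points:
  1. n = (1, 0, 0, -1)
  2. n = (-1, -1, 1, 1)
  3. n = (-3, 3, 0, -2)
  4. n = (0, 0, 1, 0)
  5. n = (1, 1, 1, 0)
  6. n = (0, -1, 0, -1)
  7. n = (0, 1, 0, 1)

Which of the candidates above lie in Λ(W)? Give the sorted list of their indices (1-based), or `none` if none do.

Internal map: ζ^{3j} for j=0..3 gives (1,0), (−√2/2,√2/2), (0,−1), (√2/2,√2/2).
#1 (1, 0, 0, -1): internal (0.29289, -0.70711); octagon support 0.70711 vs apothem 1.2 → ∈ W
#2 (-1, -1, 1, 1): internal (0.41421, -1.00000); octagon support 1.00000 vs apothem 1.2 → ∈ W
#3 (-3, 3, 0, -2): internal (-6.53553, 0.70711); octagon support 6.53553 vs apothem 1.2 → ∉ W
#4 (0, 0, 1, 0): internal (0.00000, -1.00000); octagon support 1.00000 vs apothem 1.2 → ∈ W
#5 (1, 1, 1, 0): internal (0.29289, -0.29289); octagon support 0.41421 vs apothem 1.2 → ∈ W
#6 (0, -1, 0, -1): internal (0.00000, -1.41421); octagon support 1.41421 vs apothem 1.2 → ∉ W
#7 (0, 1, 0, 1): internal (0.00000, 1.41421); octagon support 1.41421 vs apothem 1.2 → ∉ W

1, 2, 4, 5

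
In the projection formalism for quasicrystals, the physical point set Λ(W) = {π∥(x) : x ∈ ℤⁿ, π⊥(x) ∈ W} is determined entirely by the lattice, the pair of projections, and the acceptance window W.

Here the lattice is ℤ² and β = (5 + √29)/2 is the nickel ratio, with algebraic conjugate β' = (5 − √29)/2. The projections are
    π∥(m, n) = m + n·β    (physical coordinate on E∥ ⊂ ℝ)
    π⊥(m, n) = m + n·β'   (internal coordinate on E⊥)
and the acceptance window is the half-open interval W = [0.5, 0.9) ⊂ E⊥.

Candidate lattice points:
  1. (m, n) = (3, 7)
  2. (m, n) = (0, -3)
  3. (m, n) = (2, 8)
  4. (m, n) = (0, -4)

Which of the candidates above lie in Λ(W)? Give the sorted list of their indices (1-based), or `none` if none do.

2, 4

Numerically β ≈ 5.192582 and β' = −1/β ≈ -0.192582.
candidate 1: (m,n)=(3,7) → π∥ = 3+7·β ≈ 39.348077, π⊥ = 3+7·β' ≈ 1.651923 ∉ [0.5, 0.9) ⇒ out
candidate 2: (m,n)=(0,-3) → π∥ = 0-3·β ≈ -15.577747, π⊥ = 0-3·β' ≈ 0.577747 ∈ [0.5, 0.9) ⇒ IN Λ
candidate 3: (m,n)=(2,8) → π∥ = 2+8·β ≈ 43.540659, π⊥ = 2+8·β' ≈ 0.459341 ∉ [0.5, 0.9) ⇒ out
candidate 4: (m,n)=(0,-4) → π∥ = 0-4·β ≈ -20.770330, π⊥ = 0-4·β' ≈ 0.770330 ∈ [0.5, 0.9) ⇒ IN Λ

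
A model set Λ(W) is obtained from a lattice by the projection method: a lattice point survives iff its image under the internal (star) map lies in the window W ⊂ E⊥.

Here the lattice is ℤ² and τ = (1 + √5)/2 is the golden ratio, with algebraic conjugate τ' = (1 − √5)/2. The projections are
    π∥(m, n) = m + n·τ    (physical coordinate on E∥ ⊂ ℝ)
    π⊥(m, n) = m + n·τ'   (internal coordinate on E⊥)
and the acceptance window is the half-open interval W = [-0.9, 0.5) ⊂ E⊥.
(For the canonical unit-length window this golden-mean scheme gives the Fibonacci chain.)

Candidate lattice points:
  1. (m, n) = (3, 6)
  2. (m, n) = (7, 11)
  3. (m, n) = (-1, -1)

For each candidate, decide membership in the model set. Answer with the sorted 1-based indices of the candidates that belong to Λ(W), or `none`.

τ' = (1−√5)/2 ≈ -0.6180.
#1 (3,6): internal coord 3 + (6)·τ' = -0.7082; -0.7082 ∈ [-0.9, 0.5) → IN Λ
#2 (7,11): internal coord 7 + (11)·τ' = +0.2016; +0.2016 ∈ [-0.9, 0.5) → IN Λ
#3 (-1,-1): internal coord -1 + (-1)·τ' = -0.3820; -0.3820 ∈ [-0.9, 0.5) → IN Λ

1, 2, 3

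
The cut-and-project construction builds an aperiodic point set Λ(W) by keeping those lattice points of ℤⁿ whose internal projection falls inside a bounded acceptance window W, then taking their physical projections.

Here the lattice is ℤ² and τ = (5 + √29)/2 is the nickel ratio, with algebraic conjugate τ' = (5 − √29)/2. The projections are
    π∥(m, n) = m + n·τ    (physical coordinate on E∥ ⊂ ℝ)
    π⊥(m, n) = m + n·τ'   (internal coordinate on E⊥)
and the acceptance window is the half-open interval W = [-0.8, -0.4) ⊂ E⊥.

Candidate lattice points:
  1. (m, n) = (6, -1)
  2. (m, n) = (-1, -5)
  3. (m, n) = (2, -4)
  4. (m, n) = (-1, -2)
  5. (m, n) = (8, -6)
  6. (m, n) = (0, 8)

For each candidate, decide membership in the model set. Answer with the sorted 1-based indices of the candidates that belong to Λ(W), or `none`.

4

Numerically τ ≈ 5.1926 and τ' = −1/τ ≈ -0.1926.
#1 (6,-1): internal coord 6 + (-1)·τ' = +6.1926; +6.1926 ∉ [-0.8, -0.4) → out
#2 (-1,-5): internal coord -1 + (-5)·τ' = -0.0371; -0.0371 ∉ [-0.8, -0.4) → out
#3 (2,-4): internal coord 2 + (-4)·τ' = +2.7703; +2.7703 ∉ [-0.8, -0.4) → out
#4 (-1,-2): internal coord -1 + (-2)·τ' = -0.6148; -0.6148 ∈ [-0.8, -0.4) → IN Λ
#5 (8,-6): internal coord 8 + (-6)·τ' = +9.1555; +9.1555 ∉ [-0.8, -0.4) → out
#6 (0,8): internal coord 0 + (8)·τ' = -1.5407; -1.5407 ∉ [-0.8, -0.4) → out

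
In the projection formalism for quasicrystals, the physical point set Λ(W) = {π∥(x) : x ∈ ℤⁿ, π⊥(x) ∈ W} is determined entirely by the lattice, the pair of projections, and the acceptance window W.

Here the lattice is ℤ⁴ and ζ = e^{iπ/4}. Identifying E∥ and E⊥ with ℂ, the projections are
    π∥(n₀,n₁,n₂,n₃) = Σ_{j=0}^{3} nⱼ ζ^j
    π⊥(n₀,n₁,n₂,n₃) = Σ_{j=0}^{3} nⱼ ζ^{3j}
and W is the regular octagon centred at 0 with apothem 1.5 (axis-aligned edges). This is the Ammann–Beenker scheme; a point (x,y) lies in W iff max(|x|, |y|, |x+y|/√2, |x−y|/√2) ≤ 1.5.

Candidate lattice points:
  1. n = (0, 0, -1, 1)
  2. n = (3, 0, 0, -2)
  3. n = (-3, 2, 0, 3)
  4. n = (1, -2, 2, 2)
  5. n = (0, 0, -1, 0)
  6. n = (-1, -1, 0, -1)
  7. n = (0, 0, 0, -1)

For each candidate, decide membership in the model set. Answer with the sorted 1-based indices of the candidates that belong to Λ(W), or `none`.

5, 7

Internal map: ζ^{3j} for j=0..3 gives (1,0), (−√2/2,√2/2), (0,−1), (√2/2,√2/2).
candidate 1: n = (0, 0, -1, 1) → π⊥ ≈ (+0.7071, +1.7071); max(|x|,|y|,|x±y|/√2) = 1.7071 > 1.5 ⇒ ∉ W
candidate 2: n = (3, 0, 0, -2) → π⊥ ≈ (+1.5858, -1.4142); max(|x|,|y|,|x±y|/√2) = 2.1213 > 1.5 ⇒ ∉ W
candidate 3: n = (-3, 2, 0, 3) → π⊥ ≈ (-2.2929, +3.5355); max(|x|,|y|,|x±y|/√2) = 4.1213 > 1.5 ⇒ ∉ W
candidate 4: n = (1, -2, 2, 2) → π⊥ ≈ (+3.8284, -2.0000); max(|x|,|y|,|x±y|/√2) = 4.1213 > 1.5 ⇒ ∉ W
candidate 5: n = (0, 0, -1, 0) → π⊥ ≈ (+0.0000, +1.0000); max(|x|,|y|,|x±y|/√2) = 1.0000 ≤ 1.5 ⇒ ∈ W
candidate 6: n = (-1, -1, 0, -1) → π⊥ ≈ (-1.0000, -1.4142); max(|x|,|y|,|x±y|/√2) = 1.7071 > 1.5 ⇒ ∉ W
candidate 7: n = (0, 0, 0, -1) → π⊥ ≈ (-0.7071, -0.7071); max(|x|,|y|,|x±y|/√2) = 1.0000 ≤ 1.5 ⇒ ∈ W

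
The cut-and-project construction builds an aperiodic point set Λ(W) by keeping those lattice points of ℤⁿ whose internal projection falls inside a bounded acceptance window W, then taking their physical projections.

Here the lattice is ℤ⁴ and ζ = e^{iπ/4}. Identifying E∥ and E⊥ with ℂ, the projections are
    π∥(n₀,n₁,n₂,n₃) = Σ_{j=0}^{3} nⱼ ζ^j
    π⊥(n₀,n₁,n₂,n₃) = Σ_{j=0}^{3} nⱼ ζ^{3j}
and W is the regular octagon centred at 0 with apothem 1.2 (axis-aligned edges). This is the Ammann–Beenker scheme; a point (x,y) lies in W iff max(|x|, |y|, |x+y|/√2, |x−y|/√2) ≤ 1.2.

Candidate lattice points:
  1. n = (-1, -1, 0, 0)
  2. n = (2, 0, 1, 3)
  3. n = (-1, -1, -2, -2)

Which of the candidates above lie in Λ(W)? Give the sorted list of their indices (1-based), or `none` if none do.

π⊥(n) = n₀ + n₁ζ³ + n₂ζ⁶ + n₃ζ⁹ where ζ = e^{iπ/4}.
#1 (-1, -1, 0, 0): internal (-0.292893, -0.707107); octagon support 0.707107 vs apothem 1.2 → ∈ W
#2 (2, 0, 1, 3): internal (4.121320, 1.121320); octagon support 4.121320 vs apothem 1.2 → ∉ W
#3 (-1, -1, -2, -2): internal (-1.707107, -0.121320); octagon support 1.707107 vs apothem 1.2 → ∉ W

1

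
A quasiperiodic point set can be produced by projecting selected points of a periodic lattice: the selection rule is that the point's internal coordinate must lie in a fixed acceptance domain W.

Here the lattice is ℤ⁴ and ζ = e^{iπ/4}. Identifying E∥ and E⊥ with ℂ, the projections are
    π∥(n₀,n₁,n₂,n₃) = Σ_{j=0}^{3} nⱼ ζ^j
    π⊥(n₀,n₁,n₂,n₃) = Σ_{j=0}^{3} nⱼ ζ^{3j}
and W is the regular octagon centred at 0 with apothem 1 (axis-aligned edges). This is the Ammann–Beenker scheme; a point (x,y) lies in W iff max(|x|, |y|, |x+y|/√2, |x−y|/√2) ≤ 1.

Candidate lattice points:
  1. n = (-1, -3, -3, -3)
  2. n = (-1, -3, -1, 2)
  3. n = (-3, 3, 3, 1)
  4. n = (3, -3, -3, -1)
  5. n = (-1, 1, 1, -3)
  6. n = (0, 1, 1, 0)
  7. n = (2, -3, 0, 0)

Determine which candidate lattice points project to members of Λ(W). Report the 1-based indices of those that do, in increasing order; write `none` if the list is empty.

With ζ = e^{iπ/4} the internal vectors are ζ^0,ζ^3,ζ^6,ζ^9.
candidate 1: n = (-1, -3, -3, -3) → π⊥ ≈ (-1.00000, -1.24264); max(|x|,|y|,|x±y|/√2) = 1.58579 > 1 ⇒ ∉ W
candidate 2: n = (-1, -3, -1, 2) → π⊥ ≈ (+2.53553, +0.29289); max(|x|,|y|,|x±y|/√2) = 2.53553 > 1 ⇒ ∉ W
candidate 3: n = (-3, 3, 3, 1) → π⊥ ≈ (-4.41421, -0.17157); max(|x|,|y|,|x±y|/√2) = 4.41421 > 1 ⇒ ∉ W
candidate 4: n = (3, -3, -3, -1) → π⊥ ≈ (+4.41421, +0.17157); max(|x|,|y|,|x±y|/√2) = 4.41421 > 1 ⇒ ∉ W
candidate 5: n = (-1, 1, 1, -3) → π⊥ ≈ (-3.82843, -2.41421); max(|x|,|y|,|x±y|/√2) = 4.41421 > 1 ⇒ ∉ W
candidate 6: n = (0, 1, 1, 0) → π⊥ ≈ (-0.70711, -0.29289); max(|x|,|y|,|x±y|/√2) = 0.70711 ≤ 1 ⇒ ∈ W
candidate 7: n = (2, -3, 0, 0) → π⊥ ≈ (+4.12132, -2.12132); max(|x|,|y|,|x±y|/√2) = 4.41421 > 1 ⇒ ∉ W

6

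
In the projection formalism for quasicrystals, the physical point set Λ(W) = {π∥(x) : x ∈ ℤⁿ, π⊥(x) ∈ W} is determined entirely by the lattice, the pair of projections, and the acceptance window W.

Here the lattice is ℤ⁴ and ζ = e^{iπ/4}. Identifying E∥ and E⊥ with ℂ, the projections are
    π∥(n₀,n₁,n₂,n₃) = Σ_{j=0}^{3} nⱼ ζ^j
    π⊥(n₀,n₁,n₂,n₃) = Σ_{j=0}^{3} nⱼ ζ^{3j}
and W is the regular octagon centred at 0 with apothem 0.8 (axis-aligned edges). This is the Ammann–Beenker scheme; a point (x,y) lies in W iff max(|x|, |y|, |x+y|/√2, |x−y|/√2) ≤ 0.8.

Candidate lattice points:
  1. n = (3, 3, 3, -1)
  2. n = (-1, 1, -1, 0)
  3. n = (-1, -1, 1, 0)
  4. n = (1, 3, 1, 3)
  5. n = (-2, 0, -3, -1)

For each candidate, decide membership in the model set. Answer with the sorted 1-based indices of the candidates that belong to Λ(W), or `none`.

none

Internal map: ζ^{3j} for j=0..3 gives (1,0), (−√2/2,√2/2), (0,−1), (√2/2,√2/2).
candidate 1: n = (3, 3, 3, -1) → π⊥ ≈ (+0.1716, -1.5858); max(|x|,|y|,|x±y|/√2) = 1.5858 > 0.8 ⇒ ∉ W
candidate 2: n = (-1, 1, -1, 0) → π⊥ ≈ (-1.7071, +1.7071); max(|x|,|y|,|x±y|/√2) = 2.4142 > 0.8 ⇒ ∉ W
candidate 3: n = (-1, -1, 1, 0) → π⊥ ≈ (-0.2929, -1.7071); max(|x|,|y|,|x±y|/√2) = 1.7071 > 0.8 ⇒ ∉ W
candidate 4: n = (1, 3, 1, 3) → π⊥ ≈ (+1.0000, +3.2426); max(|x|,|y|,|x±y|/√2) = 3.2426 > 0.8 ⇒ ∉ W
candidate 5: n = (-2, 0, -3, -1) → π⊥ ≈ (-2.7071, +2.2929); max(|x|,|y|,|x±y|/√2) = 3.5355 > 0.8 ⇒ ∉ W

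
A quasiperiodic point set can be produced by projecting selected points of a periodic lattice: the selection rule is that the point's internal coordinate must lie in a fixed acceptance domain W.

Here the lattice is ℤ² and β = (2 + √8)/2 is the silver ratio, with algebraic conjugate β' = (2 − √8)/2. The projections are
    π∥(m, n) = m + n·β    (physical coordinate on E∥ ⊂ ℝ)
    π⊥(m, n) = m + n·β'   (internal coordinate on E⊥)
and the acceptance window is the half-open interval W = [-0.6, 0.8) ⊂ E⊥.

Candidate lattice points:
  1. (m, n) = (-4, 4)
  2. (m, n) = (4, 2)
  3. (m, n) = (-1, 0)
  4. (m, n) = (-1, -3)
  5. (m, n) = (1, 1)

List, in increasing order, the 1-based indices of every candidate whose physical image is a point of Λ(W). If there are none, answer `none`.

4, 5

Compute β' = (2−√8)/2 = -0.41421, so π⊥(m,n) = m -0.41421·n.
#1 (-4,4): internal coord -4 + (4)·β' = -5.65685; -5.65685 ∉ [-0.6, 0.8) → out
#2 (4,2): internal coord 4 + (2)·β' = +3.17157; +3.17157 ∉ [-0.6, 0.8) → out
#3 (-1,0): internal coord -1 + (0)·β' = -1.00000; -1.00000 ∉ [-0.6, 0.8) → out
#4 (-1,-3): internal coord -1 + (-3)·β' = +0.24264; +0.24264 ∈ [-0.6, 0.8) → IN Λ
#5 (1,1): internal coord 1 + (1)·β' = +0.58579; +0.58579 ∈ [-0.6, 0.8) → IN Λ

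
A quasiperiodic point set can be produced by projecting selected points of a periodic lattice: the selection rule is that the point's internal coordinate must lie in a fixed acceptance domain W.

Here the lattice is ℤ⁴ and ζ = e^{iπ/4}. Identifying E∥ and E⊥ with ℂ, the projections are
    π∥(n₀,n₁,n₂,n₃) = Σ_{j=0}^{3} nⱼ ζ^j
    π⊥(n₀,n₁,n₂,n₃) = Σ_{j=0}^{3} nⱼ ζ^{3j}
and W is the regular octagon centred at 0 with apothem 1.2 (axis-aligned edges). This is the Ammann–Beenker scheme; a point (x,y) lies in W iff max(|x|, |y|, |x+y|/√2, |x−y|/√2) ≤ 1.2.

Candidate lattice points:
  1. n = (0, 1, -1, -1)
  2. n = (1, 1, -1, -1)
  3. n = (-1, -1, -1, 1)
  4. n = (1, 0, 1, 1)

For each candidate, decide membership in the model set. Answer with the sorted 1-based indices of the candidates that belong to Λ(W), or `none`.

π⊥(n) = n₀ + n₁ζ³ + n₂ζ⁶ + n₃ζ⁹ where ζ = e^{iπ/4}.
#1 (0, 1, -1, -1): internal (-1.41421, 1.00000); octagon support 1.70711 vs apothem 1.2 → ∉ W
#2 (1, 1, -1, -1): internal (-0.41421, 1.00000); octagon support 1.00000 vs apothem 1.2 → ∈ W
#3 (-1, -1, -1, 1): internal (0.41421, 1.00000); octagon support 1.00000 vs apothem 1.2 → ∈ W
#4 (1, 0, 1, 1): internal (1.70711, -0.29289); octagon support 1.70711 vs apothem 1.2 → ∉ W

2, 3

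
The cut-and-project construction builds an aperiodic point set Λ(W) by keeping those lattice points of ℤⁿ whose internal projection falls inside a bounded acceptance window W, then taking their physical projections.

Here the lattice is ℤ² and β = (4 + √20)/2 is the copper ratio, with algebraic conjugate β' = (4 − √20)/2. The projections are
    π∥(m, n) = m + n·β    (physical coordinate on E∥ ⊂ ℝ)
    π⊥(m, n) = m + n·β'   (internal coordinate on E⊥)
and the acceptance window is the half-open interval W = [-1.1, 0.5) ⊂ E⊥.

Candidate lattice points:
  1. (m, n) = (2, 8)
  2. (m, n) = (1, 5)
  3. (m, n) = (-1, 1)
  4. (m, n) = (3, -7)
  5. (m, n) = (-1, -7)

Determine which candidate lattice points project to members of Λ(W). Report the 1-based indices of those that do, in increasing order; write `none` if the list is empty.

1, 2

β' = (4−√20)/2 ≈ -0.23607.
[1] lift (2,8): star map gives 0.11146; window check -1.1 ≤ 0.11146 < 0.5 is true → IN Λ
[2] lift (1,5): star map gives -0.18034; window check -1.1 ≤ -0.18034 < 0.5 is true → IN Λ
[3] lift (-1,1): star map gives -1.23607; window check -1.1 ≤ -1.23607 < 0.5 is false → out
[4] lift (3,-7): star map gives 4.65248; window check -1.1 ≤ 4.65248 < 0.5 is false → out
[5] lift (-1,-7): star map gives 0.65248; window check -1.1 ≤ 0.65248 < 0.5 is false → out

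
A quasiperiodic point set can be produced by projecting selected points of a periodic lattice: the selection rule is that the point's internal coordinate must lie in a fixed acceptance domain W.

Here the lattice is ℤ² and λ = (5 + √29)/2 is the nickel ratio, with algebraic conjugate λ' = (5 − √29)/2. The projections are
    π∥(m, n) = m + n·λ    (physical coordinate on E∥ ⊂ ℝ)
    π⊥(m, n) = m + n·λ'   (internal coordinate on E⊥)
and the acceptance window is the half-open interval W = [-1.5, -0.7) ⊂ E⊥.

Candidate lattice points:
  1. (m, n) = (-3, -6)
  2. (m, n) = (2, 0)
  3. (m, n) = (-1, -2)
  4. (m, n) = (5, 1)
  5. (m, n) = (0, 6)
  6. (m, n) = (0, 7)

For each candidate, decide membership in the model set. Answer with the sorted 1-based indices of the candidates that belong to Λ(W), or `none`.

Compute λ' = (5−√29)/2 = -0.1926, so π⊥(m,n) = m -0.1926·n.
[1] lift (-3,-6): star map gives -1.8445; window check -1.5 ≤ -1.8445 < -0.7 is false → out
[2] lift (2,0): star map gives 2.0000; window check -1.5 ≤ 2.0000 < -0.7 is false → out
[3] lift (-1,-2): star map gives -0.6148; window check -1.5 ≤ -0.6148 < -0.7 is false → out
[4] lift (5,1): star map gives 4.8074; window check -1.5 ≤ 4.8074 < -0.7 is false → out
[5] lift (0,6): star map gives -1.1555; window check -1.5 ≤ -1.1555 < -0.7 is true → IN Λ
[6] lift (0,7): star map gives -1.3481; window check -1.5 ≤ -1.3481 < -0.7 is true → IN Λ

5, 6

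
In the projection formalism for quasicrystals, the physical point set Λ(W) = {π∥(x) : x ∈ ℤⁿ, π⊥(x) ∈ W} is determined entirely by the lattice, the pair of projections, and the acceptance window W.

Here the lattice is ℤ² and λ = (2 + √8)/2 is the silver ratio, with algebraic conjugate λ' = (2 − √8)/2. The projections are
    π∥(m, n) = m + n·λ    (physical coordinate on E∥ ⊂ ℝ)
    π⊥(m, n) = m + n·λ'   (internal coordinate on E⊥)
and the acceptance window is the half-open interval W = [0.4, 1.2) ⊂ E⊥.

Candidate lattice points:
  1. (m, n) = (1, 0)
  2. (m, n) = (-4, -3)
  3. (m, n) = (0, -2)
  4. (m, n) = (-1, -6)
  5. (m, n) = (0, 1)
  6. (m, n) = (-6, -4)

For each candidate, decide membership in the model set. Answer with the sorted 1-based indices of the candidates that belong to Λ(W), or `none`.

Compute λ' = (2−√8)/2 = -0.41421, so π⊥(m,n) = m -0.41421·n.
[1] lift (1,0): star map gives 1.00000; window check 0.4 ≤ 1.00000 < 1.2 is true → IN Λ
[2] lift (-4,-3): star map gives -2.75736; window check 0.4 ≤ -2.75736 < 1.2 is false → out
[3] lift (0,-2): star map gives 0.82843; window check 0.4 ≤ 0.82843 < 1.2 is true → IN Λ
[4] lift (-1,-6): star map gives 1.48528; window check 0.4 ≤ 1.48528 < 1.2 is false → out
[5] lift (0,1): star map gives -0.41421; window check 0.4 ≤ -0.41421 < 1.2 is false → out
[6] lift (-6,-4): star map gives -4.34315; window check 0.4 ≤ -4.34315 < 1.2 is false → out

1, 3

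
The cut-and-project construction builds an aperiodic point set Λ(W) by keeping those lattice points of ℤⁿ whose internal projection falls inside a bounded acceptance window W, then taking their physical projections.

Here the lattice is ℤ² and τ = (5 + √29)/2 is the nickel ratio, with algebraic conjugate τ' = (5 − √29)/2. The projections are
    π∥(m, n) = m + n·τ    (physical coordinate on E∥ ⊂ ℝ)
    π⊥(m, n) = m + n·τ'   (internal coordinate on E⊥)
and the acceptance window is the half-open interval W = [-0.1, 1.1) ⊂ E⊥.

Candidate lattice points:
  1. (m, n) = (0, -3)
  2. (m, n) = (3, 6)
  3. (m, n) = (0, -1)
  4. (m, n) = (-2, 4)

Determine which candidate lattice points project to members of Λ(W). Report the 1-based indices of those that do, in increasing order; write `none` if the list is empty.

1, 3

Compute τ' = (5−√29)/2 = -0.192582, so π⊥(m,n) = m -0.192582·n.
#1 (0,-3): internal coord 0 + (-3)·τ' = +0.577747; +0.577747 ∈ [-0.1, 1.1) → IN Λ
#2 (3,6): internal coord 3 + (6)·τ' = +1.844506; +1.844506 ∉ [-0.1, 1.1) → out
#3 (0,-1): internal coord 0 + (-1)·τ' = +0.192582; +0.192582 ∈ [-0.1, 1.1) → IN Λ
#4 (-2,4): internal coord -2 + (4)·τ' = -2.770330; -2.770330 ∉ [-0.1, 1.1) → out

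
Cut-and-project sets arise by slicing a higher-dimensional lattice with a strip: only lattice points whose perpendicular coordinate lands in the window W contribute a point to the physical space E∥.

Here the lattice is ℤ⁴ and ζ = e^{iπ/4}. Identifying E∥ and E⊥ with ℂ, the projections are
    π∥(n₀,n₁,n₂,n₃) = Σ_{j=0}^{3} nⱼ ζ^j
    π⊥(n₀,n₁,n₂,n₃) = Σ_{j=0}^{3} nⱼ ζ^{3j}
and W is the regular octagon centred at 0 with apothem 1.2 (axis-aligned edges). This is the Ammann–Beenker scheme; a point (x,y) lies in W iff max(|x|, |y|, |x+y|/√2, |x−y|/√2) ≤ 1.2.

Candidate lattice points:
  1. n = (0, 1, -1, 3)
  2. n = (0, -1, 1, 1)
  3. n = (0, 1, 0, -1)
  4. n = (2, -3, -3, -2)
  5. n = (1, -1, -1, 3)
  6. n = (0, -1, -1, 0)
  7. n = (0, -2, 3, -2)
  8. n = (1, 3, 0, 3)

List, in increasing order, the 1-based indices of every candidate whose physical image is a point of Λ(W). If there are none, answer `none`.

With ζ = e^{iπ/4} the internal vectors are ζ^0,ζ^3,ζ^6,ζ^9.
candidate 1: n = (0, 1, -1, 3) → π⊥ ≈ (+1.4142, +3.8284); max(|x|,|y|,|x±y|/√2) = 3.8284 > 1.2 ⇒ ∉ W
candidate 2: n = (0, -1, 1, 1) → π⊥ ≈ (+1.4142, -1.0000); max(|x|,|y|,|x±y|/√2) = 1.7071 > 1.2 ⇒ ∉ W
candidate 3: n = (0, 1, 0, -1) → π⊥ ≈ (-1.4142, +0.0000); max(|x|,|y|,|x±y|/√2) = 1.4142 > 1.2 ⇒ ∉ W
candidate 4: n = (2, -3, -3, -2) → π⊥ ≈ (+2.7071, -0.5355); max(|x|,|y|,|x±y|/√2) = 2.7071 > 1.2 ⇒ ∉ W
candidate 5: n = (1, -1, -1, 3) → π⊥ ≈ (+3.8284, +2.4142); max(|x|,|y|,|x±y|/√2) = 4.4142 > 1.2 ⇒ ∉ W
candidate 6: n = (0, -1, -1, 0) → π⊥ ≈ (+0.7071, +0.2929); max(|x|,|y|,|x±y|/√2) = 0.7071 ≤ 1.2 ⇒ ∈ W
candidate 7: n = (0, -2, 3, -2) → π⊥ ≈ (+0.0000, -5.8284); max(|x|,|y|,|x±y|/√2) = 5.8284 > 1.2 ⇒ ∉ W
candidate 8: n = (1, 3, 0, 3) → π⊥ ≈ (+1.0000, +4.2426); max(|x|,|y|,|x±y|/√2) = 4.2426 > 1.2 ⇒ ∉ W

6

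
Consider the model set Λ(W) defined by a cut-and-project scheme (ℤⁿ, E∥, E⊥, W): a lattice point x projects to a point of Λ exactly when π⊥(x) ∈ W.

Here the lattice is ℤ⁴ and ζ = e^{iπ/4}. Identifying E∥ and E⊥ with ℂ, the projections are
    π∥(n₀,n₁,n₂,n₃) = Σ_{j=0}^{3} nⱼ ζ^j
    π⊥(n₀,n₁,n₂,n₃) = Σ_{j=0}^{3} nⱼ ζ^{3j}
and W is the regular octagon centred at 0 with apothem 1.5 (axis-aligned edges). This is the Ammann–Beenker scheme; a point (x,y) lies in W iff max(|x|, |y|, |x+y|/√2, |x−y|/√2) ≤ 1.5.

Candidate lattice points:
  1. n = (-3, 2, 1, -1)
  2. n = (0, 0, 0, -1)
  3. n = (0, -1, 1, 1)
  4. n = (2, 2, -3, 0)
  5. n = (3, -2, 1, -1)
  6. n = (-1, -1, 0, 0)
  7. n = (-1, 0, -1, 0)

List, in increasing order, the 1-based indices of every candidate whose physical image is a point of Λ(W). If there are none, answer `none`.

2, 6, 7

Internal map: ζ^{3j} for j=0..3 gives (1,0), (−√2/2,√2/2), (0,−1), (√2/2,√2/2).
#1 (-3, 2, 1, -1): internal (-5.1213, -0.2929); octagon support 5.1213 vs apothem 1.5 → ∉ W
#2 (0, 0, 0, -1): internal (-0.7071, -0.7071); octagon support 1.0000 vs apothem 1.5 → ∈ W
#3 (0, -1, 1, 1): internal (1.4142, -1.0000); octagon support 1.7071 vs apothem 1.5 → ∉ W
#4 (2, 2, -3, 0): internal (0.5858, 4.4142); octagon support 4.4142 vs apothem 1.5 → ∉ W
#5 (3, -2, 1, -1): internal (3.7071, -3.1213); octagon support 4.8284 vs apothem 1.5 → ∉ W
#6 (-1, -1, 0, 0): internal (-0.2929, -0.7071); octagon support 0.7071 vs apothem 1.5 → ∈ W
#7 (-1, 0, -1, 0): internal (-1.0000, 1.0000); octagon support 1.4142 vs apothem 1.5 → ∈ W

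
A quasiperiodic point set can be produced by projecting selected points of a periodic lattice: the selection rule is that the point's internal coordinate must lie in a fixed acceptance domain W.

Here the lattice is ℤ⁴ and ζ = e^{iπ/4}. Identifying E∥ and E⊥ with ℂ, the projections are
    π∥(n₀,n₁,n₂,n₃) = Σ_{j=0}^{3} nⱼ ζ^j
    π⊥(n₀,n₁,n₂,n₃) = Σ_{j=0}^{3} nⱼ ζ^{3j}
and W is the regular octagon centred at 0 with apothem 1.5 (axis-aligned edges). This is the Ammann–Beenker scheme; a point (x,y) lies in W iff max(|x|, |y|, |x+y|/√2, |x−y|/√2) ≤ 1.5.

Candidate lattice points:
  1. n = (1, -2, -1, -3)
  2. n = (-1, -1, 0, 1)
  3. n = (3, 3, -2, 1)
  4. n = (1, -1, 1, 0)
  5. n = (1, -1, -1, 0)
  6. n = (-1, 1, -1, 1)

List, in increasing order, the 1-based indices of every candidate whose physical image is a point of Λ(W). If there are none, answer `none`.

2

Internal map: ζ^{3j} for j=0..3 gives (1,0), (−√2/2,√2/2), (0,−1), (√2/2,√2/2).
#1 (1, -2, -1, -3): internal (0.29289, -2.53553); octagon support 2.53553 vs apothem 1.5 → ∉ W
#2 (-1, -1, 0, 1): internal (0.41421, 0.00000); octagon support 0.41421 vs apothem 1.5 → ∈ W
#3 (3, 3, -2, 1): internal (1.58579, 4.82843); octagon support 4.82843 vs apothem 1.5 → ∉ W
#4 (1, -1, 1, 0): internal (1.70711, -1.70711); octagon support 2.41421 vs apothem 1.5 → ∉ W
#5 (1, -1, -1, 0): internal (1.70711, 0.29289); octagon support 1.70711 vs apothem 1.5 → ∉ W
#6 (-1, 1, -1, 1): internal (-1.00000, 2.41421); octagon support 2.41421 vs apothem 1.5 → ∉ W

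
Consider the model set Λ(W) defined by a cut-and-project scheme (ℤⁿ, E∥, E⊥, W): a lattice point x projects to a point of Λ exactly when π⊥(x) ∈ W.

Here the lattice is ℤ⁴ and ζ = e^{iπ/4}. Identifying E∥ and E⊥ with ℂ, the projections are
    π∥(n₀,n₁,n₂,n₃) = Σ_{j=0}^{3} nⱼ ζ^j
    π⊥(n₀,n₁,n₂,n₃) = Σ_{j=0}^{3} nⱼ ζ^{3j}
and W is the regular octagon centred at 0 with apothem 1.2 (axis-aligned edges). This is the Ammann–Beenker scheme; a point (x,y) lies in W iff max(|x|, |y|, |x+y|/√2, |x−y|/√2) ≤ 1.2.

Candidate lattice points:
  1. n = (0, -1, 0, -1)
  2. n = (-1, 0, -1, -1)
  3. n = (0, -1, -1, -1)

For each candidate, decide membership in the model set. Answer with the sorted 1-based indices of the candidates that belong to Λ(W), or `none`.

3

π⊥(n) = n₀ + n₁ζ³ + n₂ζ⁶ + n₃ζ⁹ where ζ = e^{iπ/4}.
candidate 1: n = (0, -1, 0, -1) → π⊥ ≈ (+0.0000, -1.4142); max(|x|,|y|,|x±y|/√2) = 1.4142 > 1.2 ⇒ ∉ W
candidate 2: n = (-1, 0, -1, -1) → π⊥ ≈ (-1.7071, +0.2929); max(|x|,|y|,|x±y|/√2) = 1.7071 > 1.2 ⇒ ∉ W
candidate 3: n = (0, -1, -1, -1) → π⊥ ≈ (+0.0000, -0.4142); max(|x|,|y|,|x±y|/√2) = 0.4142 ≤ 1.2 ⇒ ∈ W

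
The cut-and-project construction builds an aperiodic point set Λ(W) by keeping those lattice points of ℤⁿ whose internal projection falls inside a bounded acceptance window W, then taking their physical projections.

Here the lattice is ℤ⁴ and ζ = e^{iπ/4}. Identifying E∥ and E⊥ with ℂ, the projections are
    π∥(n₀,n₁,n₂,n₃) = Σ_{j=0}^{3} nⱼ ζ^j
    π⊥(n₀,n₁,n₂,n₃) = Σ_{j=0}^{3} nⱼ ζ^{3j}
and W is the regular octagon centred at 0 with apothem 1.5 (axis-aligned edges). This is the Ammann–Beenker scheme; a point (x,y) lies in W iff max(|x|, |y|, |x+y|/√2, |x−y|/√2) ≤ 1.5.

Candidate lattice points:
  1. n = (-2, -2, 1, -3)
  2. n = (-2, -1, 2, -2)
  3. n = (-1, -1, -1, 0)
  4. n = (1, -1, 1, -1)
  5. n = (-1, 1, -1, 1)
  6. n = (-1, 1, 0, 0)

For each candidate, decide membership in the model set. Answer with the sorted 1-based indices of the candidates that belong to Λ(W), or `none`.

3

With ζ = e^{iπ/4} the internal vectors are ζ^0,ζ^3,ζ^6,ζ^9.
#1 (-2, -2, 1, -3): internal (-2.70711, -4.53553); octagon support 5.12132 vs apothem 1.5 → ∉ W
#2 (-2, -1, 2, -2): internal (-2.70711, -4.12132); octagon support 4.82843 vs apothem 1.5 → ∉ W
#3 (-1, -1, -1, 0): internal (-0.29289, 0.29289); octagon support 0.41421 vs apothem 1.5 → ∈ W
#4 (1, -1, 1, -1): internal (1.00000, -2.41421); octagon support 2.41421 vs apothem 1.5 → ∉ W
#5 (-1, 1, -1, 1): internal (-1.00000, 2.41421); octagon support 2.41421 vs apothem 1.5 → ∉ W
#6 (-1, 1, 0, 0): internal (-1.70711, 0.70711); octagon support 1.70711 vs apothem 1.5 → ∉ W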